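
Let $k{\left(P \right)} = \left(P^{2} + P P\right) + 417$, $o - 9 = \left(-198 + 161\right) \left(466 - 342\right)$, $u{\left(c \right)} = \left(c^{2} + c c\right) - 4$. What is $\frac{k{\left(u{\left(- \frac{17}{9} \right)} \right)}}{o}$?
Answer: $- \frac{2864969}{30042819} \approx -0.095363$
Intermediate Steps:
$u{\left(c \right)} = -4 + 2 c^{2}$ ($u{\left(c \right)} = \left(c^{2} + c^{2}\right) - 4 = 2 c^{2} - 4 = -4 + 2 c^{2}$)
$o = -4579$ ($o = 9 + \left(-198 + 161\right) \left(466 - 342\right) = 9 - 4588 = -4579$)
$k{\left(P \right)} = 417 + 2 P^{2}$ ($k{\left(P \right)} = \left(P^{2} + P^{2}\right) + 417 = 2 P^{2} + 417 = 417 + 2 P^{2}$)
$\frac{k{\left(u{\left(- \frac{17}{9} \right)} \right)}}{o} = \frac{417 + 2 \left(-4 + 2 \left(- \frac{17}{9}\right)^{2}\right)^{2}}{-4579} = \left(417 + 2 \left(-4 + 2 \left(\left(-17\right) \frac{1}{9}\right)^{2}\right)^{2}\right) \left(- \frac{1}{4579}\right) = \left(417 + 2 \left(-4 + 2 \left(- \frac{17}{9}\right)^{2}\right)^{2}\right) \left(- \frac{1}{4579}\right) = \left(417 + 2 \left(-4 + 2 \cdot \frac{289}{81}\right)^{2}\right) \left(- \frac{1}{4579}\right) = \left(417 + 2 \left(-4 + \frac{578}{81}\right)^{2}\right) \left(- \frac{1}{4579}\right) = \left(417 + 2 \left(\frac{254}{81}\right)^{2}\right) \left(- \frac{1}{4579}\right) = \left(417 + 2 \cdot \frac{64516}{6561}\right) \left(- \frac{1}{4579}\right) = \left(417 + \frac{129032}{6561}\right) \left(- \frac{1}{4579}\right) = \frac{2864969}{6561} \left(- \frac{1}{4579}\right) = - \frac{2864969}{30042819}$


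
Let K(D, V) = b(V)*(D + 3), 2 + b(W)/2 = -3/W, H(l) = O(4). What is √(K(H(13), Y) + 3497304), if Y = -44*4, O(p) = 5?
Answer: √423169945/11 ≈ 1870.1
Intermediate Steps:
Y = -176
H(l) = 5
b(W) = -4 - 6/W (b(W) = -4 + 2*(-3/W) = -4 - 6/W)
K(D, V) = (-4 - 6/V)*(3 + D) (K(D, V) = (-4 - 6/V)*(D + 3) = (-4 - 6/V)*(3 + D))
√(K(H(13), Y) + 3497304) = √(-2*(3 + 5)*(3 + 2*(-176))/(-176) + 3497304) = √(-2*(-1/176)*8*(3 - 352) + 3497304) = √(-2*(-1/176)*8*(-349) + 3497304) = √(-349/11 + 3497304) = √(38469995/11) = √423169945/11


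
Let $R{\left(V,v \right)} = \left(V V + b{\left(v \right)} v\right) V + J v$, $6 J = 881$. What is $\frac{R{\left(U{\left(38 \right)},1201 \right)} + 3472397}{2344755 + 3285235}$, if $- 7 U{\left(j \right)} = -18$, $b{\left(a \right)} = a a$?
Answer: $\frac{9174965646293}{11586519420} \approx 791.87$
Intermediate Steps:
$b{\left(a \right)} = a^{2}$
$J = \frac{881}{6}$ ($J = \frac{1}{6} \cdot 881 = \frac{881}{6} \approx 146.83$)
$U{\left(j \right)} = \frac{18}{7}$ ($U{\left(j \right)} = \left(- \frac{1}{7}\right) \left(-18\right) = \frac{18}{7}$)
$R{\left(V,v \right)} = \frac{881 v}{6} + V \left(V^{2} + v^{3}\right)$ ($R{\left(V,v \right)} = \left(V V + v^{2} v\right) V + \frac{881 v}{6} = \left(V^{2} + v^{3}\right) V + \frac{881 v}{6} = V \left(V^{2} + v^{3}\right) + \frac{881 v}{6} = \frac{881 v}{6} + V \left(V^{2} + v^{3}\right)$)
$\frac{R{\left(U{\left(38 \right)},1201 \right)} + 3472397}{2344755 + 3285235} = \frac{\left(\left(\frac{18}{7}\right)^{3} + \frac{881}{6} \cdot 1201 + \frac{18 \cdot 1201^{3}}{7}\right) + 3472397}{2344755 + 3285235} = \frac{\left(\frac{5832}{343} + \frac{1058081}{6} + \frac{18}{7} \cdot 1732323601\right) + 3472397}{5629990} = \left(\left(\frac{5832}{343} + \frac{1058081}{6} + \frac{31181824818}{7}\right) + 3472397\right) \frac{1}{5629990} = \left(\frac{9167819453267}{2058} + 3472397\right) \frac{1}{5629990} = \frac{9174965646293}{2058} \cdot \frac{1}{5629990} = \frac{9174965646293}{11586519420}$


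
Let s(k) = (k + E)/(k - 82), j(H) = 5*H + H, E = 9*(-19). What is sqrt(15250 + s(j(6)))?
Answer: sqrt(32275210)/46 ≈ 123.50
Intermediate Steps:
E = -171
j(H) = 6*H
s(k) = (-171 + k)/(-82 + k) (s(k) = (k - 171)/(k - 82) = (-171 + k)/(-82 + k))
sqrt(15250 + s(j(6))) = sqrt(15250 + (-171 + 6*6)/(-82 + 6*6)) = sqrt(15250 + (-171 + 36)/(-82 + 36)) = sqrt(15250 - 135/(-46)) = sqrt(15250 - 1/46*(-135)) = sqrt(15250 + 135/46) = sqrt(701635/46) = sqrt(32275210)/46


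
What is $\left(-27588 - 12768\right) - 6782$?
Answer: $-47138$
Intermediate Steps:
$\left(-27588 - 12768\right) - 6782 = -40356 - 6782 = -47138$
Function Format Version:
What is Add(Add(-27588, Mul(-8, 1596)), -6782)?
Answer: -47138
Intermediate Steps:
Add(Add(-27588, Mul(-8, 1596)), -6782) = Add(Add(-27588, -12768), -6782) = Add(-40356, -6782) = -47138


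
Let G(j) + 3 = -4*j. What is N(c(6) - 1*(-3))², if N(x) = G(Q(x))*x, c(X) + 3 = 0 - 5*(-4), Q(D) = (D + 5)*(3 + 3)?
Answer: 145443600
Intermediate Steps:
Q(D) = 30 + 6*D (Q(D) = (5 + D)*6 = 30 + 6*D)
c(X) = 17 (c(X) = -3 + (0 - 5*(-4)) = -3 + (0 + 20) = -3 + 20 = 17)
G(j) = -3 - 4*j
N(x) = x*(-123 - 24*x) (N(x) = (-3 - 4*(30 + 6*x))*x = (-3 + (-120 - 24*x))*x = (-123 - 24*x)*x = x*(-123 - 24*x))
N(c(6) - 1*(-3))² = (-3*(17 - 1*(-3))*(41 + 8*(17 - 1*(-3))))² = (-3*(17 + 3)*(41 + 8*(17 + 3)))² = (-3*20*(41 + 8*20))² = (-3*20*(41 + 160))² = (-3*20*201)² = (-12060)² = 145443600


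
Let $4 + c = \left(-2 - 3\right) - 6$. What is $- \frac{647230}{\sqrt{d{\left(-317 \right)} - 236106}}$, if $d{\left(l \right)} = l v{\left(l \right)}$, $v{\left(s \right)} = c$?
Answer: $\frac{647230 i \sqrt{231351}}{231351} \approx 1345.6 i$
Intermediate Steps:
$c = -15$ ($c = -4 - 11 = -15$)
$v{\left(s \right)} = -15$
$d{\left(l \right)} = - 15 l$ ($d{\left(l \right)} = l \left(-15\right) = - 15 l$)
$- \frac{647230}{\sqrt{d{\left(-317 \right)} - 236106}} = - \frac{647230}{\sqrt{\left(-15\right) \left(-317\right) - 236106}} = - \frac{647230}{\sqrt{4755 - 236106}} = - \frac{647230}{\sqrt{-231351}} = - \frac{647230}{i \sqrt{231351}} = - 647230 \left(- \frac{i \sqrt{231351}}{231351}\right) = \frac{647230 i \sqrt{231351}}{231351}$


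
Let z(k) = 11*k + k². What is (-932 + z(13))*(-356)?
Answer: 220720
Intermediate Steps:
z(k) = k² + 11*k
(-932 + z(13))*(-356) = (-932 + 13*(11 + 13))*(-356) = (-932 + 13*24)*(-356) = (-932 + 312)*(-356) = -620*(-356) = 220720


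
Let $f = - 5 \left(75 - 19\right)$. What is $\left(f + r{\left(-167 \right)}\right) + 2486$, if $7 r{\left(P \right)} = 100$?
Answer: $\frac{15542}{7} \approx 2220.3$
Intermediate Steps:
$r{\left(P \right)} = \frac{100}{7}$ ($r{\left(P \right)} = \frac{1}{7} \cdot 100 = \frac{100}{7}$)
$f = -280$ ($f = \left(-5\right) 56 = -280$)
$\left(f + r{\left(-167 \right)}\right) + 2486 = \left(-280 + \frac{100}{7}\right) + 2486 = - \frac{1860}{7} + 2486 = \frac{15542}{7}$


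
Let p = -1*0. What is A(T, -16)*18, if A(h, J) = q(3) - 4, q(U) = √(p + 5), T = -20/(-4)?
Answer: -72 + 18*√5 ≈ -31.751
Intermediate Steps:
T = 5 (T = -20*(-¼) = 5)
p = 0
q(U) = √5 (q(U) = √(0 + 5) = √5)
A(h, J) = -4 + √5 (A(h, J) = √5 - 4 = -4 + √5)
A(T, -16)*18 = (-4 + √5)*18 = -72 + 18*√5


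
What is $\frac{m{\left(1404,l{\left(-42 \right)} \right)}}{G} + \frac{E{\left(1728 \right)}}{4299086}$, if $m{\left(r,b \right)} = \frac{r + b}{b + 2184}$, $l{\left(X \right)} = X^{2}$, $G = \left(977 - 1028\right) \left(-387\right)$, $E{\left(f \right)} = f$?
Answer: $\frac{2059280008}{4652666477613} \approx 0.0004426$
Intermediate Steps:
$G = 19737$ ($G = \left(-51\right) \left(-387\right) = 19737$)
$m{\left(r,b \right)} = \frac{b + r}{2184 + b}$
$\frac{m{\left(1404,l{\left(-42 \right)} \right)}}{G} + \frac{E{\left(1728 \right)}}{4299086} = \frac{\frac{1}{2184 + \left(-42\right)^{2}} \left(\left(-42\right)^{2} + 1404\right)}{19737} + \frac{1728}{4299086} = \frac{1764 + 1404}{2184 + 1764} \cdot \frac{1}{19737} + 1728 \cdot \frac{1}{4299086} = \frac{1}{3948} \cdot 3168 \cdot \frac{1}{19737} + \frac{864}{2149543} = \frac{264}{329} \cdot \frac{1}{19737} + \frac{864}{2149543} = \frac{88}{2164491} + \frac{864}{2149543} = \frac{2059280008}{4652666477613}$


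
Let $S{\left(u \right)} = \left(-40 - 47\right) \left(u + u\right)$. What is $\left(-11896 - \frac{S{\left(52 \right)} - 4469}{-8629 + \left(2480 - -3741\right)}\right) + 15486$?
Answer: $\frac{1233029}{344} \approx 3584.4$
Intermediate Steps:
$S{\left(u \right)} = - 174 u$ ($S{\left(u \right)} = - 87 \cdot 2 u = - 174 u$)
$\left(-11896 - \frac{S{\left(52 \right)} - 4469}{-8629 + \left(2480 - -3741\right)}\right) + 15486 = \left(-11896 - \frac{\left(-174\right) 52 - 4469}{-8629 + \left(2480 - -3741\right)}\right) + 15486 = \left(-11896 - \frac{-9048 - 4469}{-8629 + \left(2480 + 3741\right)}\right) + 15486 = \left(-11896 - - \frac{13517}{-8629 + 6221}\right) + 15486 = \left(-11896 - - \frac{13517}{-2408}\right) + 15486 = \left(-11896 - \left(-13517\right) \left(- \frac{1}{2408}\right)\right) + 15486 = \left(-11896 - \frac{1931}{344}\right) + 15486 = - \frac{4094155}{344} + 15486 = \frac{1233029}{344}$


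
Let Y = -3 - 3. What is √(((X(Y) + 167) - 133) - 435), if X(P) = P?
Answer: I*√407 ≈ 20.174*I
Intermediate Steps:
Y = -6
√(((X(Y) + 167) - 133) - 435) = √(((-6 + 167) - 133) - 435) = √((161 - 133) - 435) = √(28 - 435) = √(-407) = I*√407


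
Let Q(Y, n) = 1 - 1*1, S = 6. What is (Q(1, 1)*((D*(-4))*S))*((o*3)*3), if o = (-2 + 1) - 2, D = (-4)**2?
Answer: 0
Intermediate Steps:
D = 16
o = -3 (o = -1 - 2 = -3)
Q(Y, n) = 0 (Q(Y, n) = 1 - 1 = 0)
(Q(1, 1)*((D*(-4))*S))*((o*3)*3) = (0*((16*(-4))*6))*(-3*3*3) = (0*(-64*6))*(-9*3) = (0*(-384))*(-27) = 0*(-27) = 0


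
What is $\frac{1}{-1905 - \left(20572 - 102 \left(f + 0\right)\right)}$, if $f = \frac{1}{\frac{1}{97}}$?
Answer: $- \frac{1}{12583} \approx -7.9472 \cdot 10^{-5}$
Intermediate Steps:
$f = 97$ ($f = \frac{1}{\frac{1}{97}} = 97$)
$\frac{1}{-1905 - \left(20572 - 102 \left(f + 0\right)\right)} = \frac{1}{-1905 - \left(20572 - 102 \left(97 + 0\right)\right)} = \frac{1}{-1905 - \left(20572 - 9894\right)} = \frac{1}{-1905 - 10678} = \frac{1}{-12583} = - \frac{1}{12583}$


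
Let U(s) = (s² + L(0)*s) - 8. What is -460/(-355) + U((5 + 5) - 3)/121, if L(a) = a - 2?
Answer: 13049/8591 ≈ 1.5189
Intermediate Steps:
L(a) = -2 + a
U(s) = -8 + s² - 2*s (U(s) = (s² + (-2 + 0)*s) - 8 = (s² - 2*s) - 8 = -8 + s² - 2*s)
-460/(-355) + U((5 + 5) - 3)/121 = -460/(-355) + (-8 + ((5 + 5) - 3)² - 2*((5 + 5) - 3))/121 = -460*(-1/355) + (-8 + (10 - 3)² - 2*(10 - 3))*(1/121) = 92/71 + (-8 + 7² - 2*7)*(1/121) = 92/71 + (-8 + 49 - 14)*(1/121) = 92/71 + 27*(1/121) = 92/71 + 27/121 = 13049/8591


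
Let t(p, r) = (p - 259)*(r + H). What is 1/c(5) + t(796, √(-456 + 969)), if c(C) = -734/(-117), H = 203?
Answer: 80014191/734 + 1611*√57 ≈ 1.2117e+5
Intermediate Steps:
c(C) = 734/117 (c(C) = -734*(-1/117) = 734/117)
t(p, r) = (-259 + p)*(203 + r) (t(p, r) = (p - 259)*(r + 203) = (-259 + p)*(203 + r))
1/c(5) + t(796, √(-456 + 969)) = 1/(734/117) + (-52577 - 259*√(-456 + 969) + 203*796 + 796*√(-456 + 969)) = 117/734 + (-52577 - 777*√57 + 161588 + 796*√513) = 117/734 + (-52577 - 777*√57 + 161588 + 796*(3*√57)) = 117/734 + (-52577 - 777*√57 + 161588 + 2388*√57) = 117/734 + (109011 + 1611*√57) = 80014191/734 + 1611*√57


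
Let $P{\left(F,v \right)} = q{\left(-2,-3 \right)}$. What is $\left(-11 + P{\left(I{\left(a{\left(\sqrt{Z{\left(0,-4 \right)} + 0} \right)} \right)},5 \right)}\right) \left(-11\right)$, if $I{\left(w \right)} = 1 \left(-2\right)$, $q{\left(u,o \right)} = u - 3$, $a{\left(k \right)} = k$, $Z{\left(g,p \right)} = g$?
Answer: $176$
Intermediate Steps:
$q{\left(u,o \right)} = -3 + u$
$I{\left(w \right)} = -2$
$P{\left(F,v \right)} = -5$ ($P{\left(F,v \right)} = -3 - 2 = -5$)
$\left(-11 + P{\left(I{\left(a{\left(\sqrt{Z{\left(0,-4 \right)} + 0} \right)} \right)},5 \right)}\right) \left(-11\right) = \left(-11 - 5\right) \left(-11\right) = \left(-16\right) \left(-11\right) = 176$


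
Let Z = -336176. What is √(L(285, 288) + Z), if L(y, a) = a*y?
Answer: 4*I*√15881 ≈ 504.08*I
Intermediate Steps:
√(L(285, 288) + Z) = √(288*285 - 336176) = √(82080 - 336176) = √(-254096) = 4*I*√15881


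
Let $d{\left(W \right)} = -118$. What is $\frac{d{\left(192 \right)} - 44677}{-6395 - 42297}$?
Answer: $\frac{44795}{48692} \approx 0.91997$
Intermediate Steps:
$\frac{d{\left(192 \right)} - 44677}{-6395 - 42297} = \frac{-118 - 44677}{-6395 - 42297} = - \frac{44795}{-48692} = \left(-44795\right) \left(- \frac{1}{48692}\right) = \frac{44795}{48692}$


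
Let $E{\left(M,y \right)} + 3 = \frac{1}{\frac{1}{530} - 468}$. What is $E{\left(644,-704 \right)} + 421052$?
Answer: $\frac{104436572381}{248039} \approx 4.2105 \cdot 10^{5}$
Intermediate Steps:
$E{\left(M,y \right)} = - \frac{744647}{248039}$ ($E{\left(M,y \right)} = -3 + \frac{1}{\frac{1}{530} - 468} = -3 + \frac{1}{- \frac{248039}{530}} = -3 - \frac{530}{248039} = - \frac{744647}{248039}$)
$E{\left(644,-704 \right)} + 421052 = - \frac{744647}{248039} + 421052 = \frac{104436572381}{248039}$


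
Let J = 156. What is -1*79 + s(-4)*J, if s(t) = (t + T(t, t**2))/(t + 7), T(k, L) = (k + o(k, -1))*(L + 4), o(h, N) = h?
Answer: -8607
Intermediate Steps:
T(k, L) = 2*k*(4 + L) (T(k, L) = (k + k)*(L + 4) = (2*k)*(4 + L) = 2*k*(4 + L))
s(t) = (t + 2*t*(4 + t**2))/(7 + t) (s(t) = (t + 2*t*(4 + t**2))/(t + 7) = (t + 2*t*(4 + t**2))/(7 + t))
-1*79 + s(-4)*J = -1*79 - 4*(9 + 2*(-4)**2)/(7 - 4)*156 = -79 - 4*(9 + 2*16)/3*156 = -79 - 4*1/3*(9 + 32)*156 = -79 - 4*1/3*41*156 = -79 - 164/3*156 = -79 - 8528 = -8607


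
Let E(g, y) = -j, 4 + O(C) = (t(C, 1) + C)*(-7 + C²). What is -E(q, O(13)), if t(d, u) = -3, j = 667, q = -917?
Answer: 667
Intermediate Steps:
O(C) = -4 + (-7 + C²)*(-3 + C) (O(C) = -4 + (-3 + C)*(-7 + C²) = -4 + (-7 + C²)*(-3 + C))
E(g, y) = -667 (E(g, y) = -1*667 = -667)
-E(q, O(13)) = -1*(-667) = 667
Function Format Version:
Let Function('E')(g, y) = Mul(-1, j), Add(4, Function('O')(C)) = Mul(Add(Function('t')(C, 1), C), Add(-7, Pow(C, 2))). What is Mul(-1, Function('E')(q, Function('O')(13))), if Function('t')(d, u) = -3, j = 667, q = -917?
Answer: 667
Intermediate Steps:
Function('O')(C) = Add(-4, Mul(Add(-7, Pow(C, 2)), Add(-3, C))) (Function('O')(C) = Add(-4, Mul(Add(-3, C), Add(-7, Pow(C, 2)))) = Add(-4, Mul(Add(-7, Pow(C, 2)), Add(-3, C))))
Function('E')(g, y) = -667 (Function('E')(g, y) = Mul(-1, 667) = -667)
Mul(-1, Function('E')(q, Function('O')(13))) = Mul(-1, -667) = 667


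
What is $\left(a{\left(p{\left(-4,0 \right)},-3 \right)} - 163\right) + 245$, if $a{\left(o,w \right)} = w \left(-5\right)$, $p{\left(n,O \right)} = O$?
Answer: $97$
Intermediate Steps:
$a{\left(o,w \right)} = - 5 w$
$\left(a{\left(p{\left(-4,0 \right)},-3 \right)} - 163\right) + 245 = \left(\left(-5\right) \left(-3\right) - 163\right) + 245 = \left(15 - 163\right) + 245 = -148 + 245 = 97$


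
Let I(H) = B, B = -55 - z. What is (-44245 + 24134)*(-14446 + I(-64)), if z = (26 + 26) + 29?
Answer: 293258602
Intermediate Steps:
z = 81 (z = 52 + 29 = 81)
B = -136 (B = -55 - 1*81 = -55 - 81 = -136)
I(H) = -136
(-44245 + 24134)*(-14446 + I(-64)) = (-44245 + 24134)*(-14446 - 136) = -20111*(-14582) = 293258602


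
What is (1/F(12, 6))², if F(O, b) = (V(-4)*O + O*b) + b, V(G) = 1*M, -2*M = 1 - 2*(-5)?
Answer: 1/144 ≈ 0.0069444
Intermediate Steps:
M = -11/2 (M = -(1 - 2*(-5))/2 = -(1 + 10)/2 = -½*11 = -11/2 ≈ -5.5000)
V(G) = -11/2 (V(G) = 1*(-11/2) = -11/2)
F(O, b) = b - 11*O/2 + O*b (F(O, b) = (-11*O/2 + O*b) + b = b - 11*O/2 + O*b)
(1/F(12, 6))² = (1/(6 - 11/2*12 + 12*6))² = (1/(6 - 66 + 72))² = (1/12)² = 1/144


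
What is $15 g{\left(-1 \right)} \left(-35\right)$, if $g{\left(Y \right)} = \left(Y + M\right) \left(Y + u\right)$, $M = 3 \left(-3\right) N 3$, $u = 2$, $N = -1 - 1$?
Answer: $-27825$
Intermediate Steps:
$N = -2$ ($N = -1 - 1 = -2$)
$M = 54$ ($M = 3 \left(-3\right) \left(-2\right) 3 = \left(-9\right) \left(-2\right) 3 = 18 \cdot 3 = 54$)
$g{\left(Y \right)} = \left(2 + Y\right) \left(54 + Y\right)$ ($g{\left(Y \right)} = \left(Y + 54\right) \left(Y + 2\right) = \left(54 + Y\right) \left(2 + Y\right) = \left(2 + Y\right) \left(54 + Y\right)$)
$15 g{\left(-1 \right)} \left(-35\right) = 15 \left(108 + \left(-1\right)^{2} + 56 \left(-1\right)\right) \left(-35\right) = 15 \left(108 + 1 - 56\right) \left(-35\right) = 15 \cdot 53 \left(-35\right) = 795 \left(-35\right) = -27825$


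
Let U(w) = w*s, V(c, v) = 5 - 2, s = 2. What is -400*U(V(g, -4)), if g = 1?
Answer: -2400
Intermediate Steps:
V(c, v) = 3
U(w) = 2*w (U(w) = w*2 = 2*w)
-400*U(V(g, -4)) = -800*3 = -400*6 = -2400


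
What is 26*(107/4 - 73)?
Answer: -2405/2 ≈ -1202.5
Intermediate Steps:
26*(107/4 - 73) = 26*(-185/4) = -2405/2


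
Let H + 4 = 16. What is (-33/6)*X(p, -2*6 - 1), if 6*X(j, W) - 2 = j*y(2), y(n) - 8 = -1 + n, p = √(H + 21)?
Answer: -11/6 - 33*√33/4 ≈ -49.226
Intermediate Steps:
H = 12 (H = -4 + 16 = 12)
p = √33 (p = √(12 + 21) = √33 ≈ 5.7446)
y(n) = 7 + n (y(n) = 8 + (-1 + n) = 7 + n)
X(j, W) = ⅓ + 3*j/2 (X(j, W) = ⅓ + (j*(7 + 2))/6 = ⅓ + (j*9)/6 = ⅓ + (9*j)/6 = ⅓ + 3*j/2)
(-33/6)*X(p, -2*6 - 1) = (-33/6)*(⅓ + 3*√33/2) = (-33*⅙)*(⅓ + 3*√33/2) = -11*(⅓ + 3*√33/2)/2 = -11/6 - 33*√33/4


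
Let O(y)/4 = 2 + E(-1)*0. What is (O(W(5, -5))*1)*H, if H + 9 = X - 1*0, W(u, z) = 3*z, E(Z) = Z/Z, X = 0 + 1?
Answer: -64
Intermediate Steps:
X = 1
E(Z) = 1
H = -8 (H = -9 + (1 - 1*0) = -9 + (1 + 0) = -9 + 1 = -8)
O(y) = 8 (O(y) = 4*(2 + 1*0) = 4*(2 + 0) = 4*2 = 8)
(O(W(5, -5))*1)*H = (8*1)*(-8) = 8*(-8) = -64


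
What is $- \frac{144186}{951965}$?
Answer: $- \frac{20598}{135995} \approx -0.15146$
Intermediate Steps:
$- \frac{144186}{951965} = \left(-1\right) \frac{20598}{135995} = - \frac{20598}{135995}$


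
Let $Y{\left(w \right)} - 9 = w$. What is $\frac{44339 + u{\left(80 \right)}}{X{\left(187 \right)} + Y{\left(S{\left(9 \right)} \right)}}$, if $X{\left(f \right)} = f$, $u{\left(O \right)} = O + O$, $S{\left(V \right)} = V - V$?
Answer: $\frac{6357}{28} \approx 227.04$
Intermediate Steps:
$S{\left(V \right)} = 0$
$u{\left(O \right)} = 2 O$
$Y{\left(w \right)} = 9 + w$
$\frac{44339 + u{\left(80 \right)}}{X{\left(187 \right)} + Y{\left(S{\left(9 \right)} \right)}} = \frac{44339 + 2 \cdot 80}{187 + \left(9 + 0\right)} = \frac{44339 + 160}{187 + 9} = \frac{44499}{196} = 44499 \cdot \frac{1}{196} = \frac{6357}{28}$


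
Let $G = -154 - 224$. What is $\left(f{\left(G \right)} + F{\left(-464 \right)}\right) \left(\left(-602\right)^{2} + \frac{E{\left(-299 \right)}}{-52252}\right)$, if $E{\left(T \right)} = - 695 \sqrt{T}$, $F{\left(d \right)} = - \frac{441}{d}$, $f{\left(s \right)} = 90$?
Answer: $\frac{3823452801}{116} + \frac{29329695 i \sqrt{299}}{24244928} \approx 3.2961 \cdot 10^{7} + 20.918 i$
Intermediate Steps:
$G = -378$
$\left(f{\left(G \right)} + F{\left(-464 \right)}\right) \left(\left(-602\right)^{2} + \frac{E{\left(-299 \right)}}{-52252}\right) = \left(90 - \frac{441}{-464}\right) \left(\left(-602\right)^{2} + \frac{\left(-695\right) \sqrt{-299}}{-52252}\right) = \left(90 - - \frac{441}{464}\right) \left(362404 + - 695 i \sqrt{299} \left(- \frac{1}{52252}\right)\right) = \left(90 + \frac{441}{464}\right) \left(362404 + - 695 i \sqrt{299} \left(- \frac{1}{52252}\right)\right) = \frac{42201 \left(362404 + \frac{695 i \sqrt{299}}{52252}\right)}{464} = \frac{3823452801}{116} + \frac{29329695 i \sqrt{299}}{24244928}$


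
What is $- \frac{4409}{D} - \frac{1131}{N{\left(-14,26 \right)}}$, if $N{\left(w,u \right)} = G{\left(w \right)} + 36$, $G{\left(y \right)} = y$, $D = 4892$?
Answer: $- \frac{2814925}{53812} \approx -52.31$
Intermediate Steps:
$N{\left(w,u \right)} = 36 + w$ ($N{\left(w,u \right)} = w + 36 = 36 + w$)
$- \frac{4409}{D} - \frac{1131}{N{\left(-14,26 \right)}} = - \frac{4409}{4892} - \frac{1131}{36 - 14} = \left(-4409\right) \frac{1}{4892} - \frac{1131}{22} = - \frac{4409}{4892} - \frac{1131}{22} = - \frac{2814925}{53812}$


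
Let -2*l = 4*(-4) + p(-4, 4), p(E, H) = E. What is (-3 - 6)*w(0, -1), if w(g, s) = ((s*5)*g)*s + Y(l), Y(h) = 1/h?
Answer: -9/10 ≈ -0.90000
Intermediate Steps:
l = 10 (l = -(4*(-4) - 4)/2 = -(-16 - 4)/2 = -½*(-20) = 10)
w(g, s) = ⅒ + 5*g*s² (w(g, s) = ((s*5)*g)*s + 1/10 = ((5*s)*g)*s + ⅒ = (5*g*s)*s + ⅒ = 5*g*s² + ⅒ = ⅒ + 5*g*s²)
(-3 - 6)*w(0, -1) = (-3 - 6)*(⅒ + 5*0*(-1)²) = -9*(⅒ + 5*0*1) = -9*(⅒ + 0) = -9*⅒ = -9/10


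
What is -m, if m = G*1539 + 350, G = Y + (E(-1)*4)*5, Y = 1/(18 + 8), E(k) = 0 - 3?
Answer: 2390201/26 ≈ 91931.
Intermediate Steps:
E(k) = -3
Y = 1/26 ≈ 0.038462
G = -1559/26 (G = 1/26 - 3*4*5 = 1/26 - 12*5 = 1/26 - 60 = -1559/26 ≈ -59.962)
m = -2390201/26 (m = -1559/26*1539 + 350 = -2399301/26 + 350 = -2390201/26 ≈ -91931.)
-m = -1*(-2390201/26) = 2390201/26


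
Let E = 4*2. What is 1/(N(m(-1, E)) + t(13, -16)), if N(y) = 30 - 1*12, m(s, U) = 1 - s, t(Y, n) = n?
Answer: ½ ≈ 0.50000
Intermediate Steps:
E = 8
N(y) = 18 (N(y) = 30 - 12 = 18)
1/(N(m(-1, E)) + t(13, -16)) = 1/(18 - 16) = 1/2 = ½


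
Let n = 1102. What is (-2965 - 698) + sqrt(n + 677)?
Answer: -3663 + sqrt(1779) ≈ -3620.8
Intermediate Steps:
(-2965 - 698) + sqrt(n + 677) = (-2965 - 698) + sqrt(1102 + 677) = -3663 + sqrt(1779)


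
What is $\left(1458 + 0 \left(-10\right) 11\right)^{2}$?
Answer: $2125764$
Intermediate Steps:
$\left(1458 + 0 \left(-10\right) 11\right)^{2} = \left(1458 + 0 \cdot 11\right)^{2} = \left(1458 + 0\right)^{2} = 1458^{2} = 2125764$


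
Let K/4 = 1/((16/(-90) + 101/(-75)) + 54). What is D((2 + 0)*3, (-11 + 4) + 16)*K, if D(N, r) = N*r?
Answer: 48600/11807 ≈ 4.1162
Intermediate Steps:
K = 900/11807 (K = 4/((16/(-90) + 101/(-75)) + 54) = 4/((16*(-1/90) + 101*(-1/75)) + 54) = 4/((-8/45 - 101/75) + 54) = 4/(-343/225 + 54) = 4/(11807/225) = 4*(225/11807) = 900/11807 ≈ 0.076226)
D((2 + 0)*3, (-11 + 4) + 16)*K = (((2 + 0)*3)*((-11 + 4) + 16))*(900/11807) = ((2*3)*(-7 + 16))*(900/11807) = (6*9)*(900/11807) = 54*(900/11807) = 48600/11807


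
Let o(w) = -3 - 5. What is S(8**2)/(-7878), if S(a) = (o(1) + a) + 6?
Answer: -31/3939 ≈ -0.0078700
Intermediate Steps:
o(w) = -8
S(a) = -2 + a (S(a) = (-8 + a) + 6 = -2 + a)
S(8**2)/(-7878) = (-2 + 8**2)/(-7878) = (-2 + 64)*(-1/7878) = 62*(-1/7878) = -31/3939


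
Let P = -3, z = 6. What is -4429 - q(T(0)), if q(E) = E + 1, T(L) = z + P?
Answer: -4433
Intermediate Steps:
T(L) = 3 (T(L) = 6 - 3 = 3)
q(E) = 1 + E
-4429 - q(T(0)) = -4429 - (1 + 3) = -4429 - 1*4 = -4429 - 4 = -4433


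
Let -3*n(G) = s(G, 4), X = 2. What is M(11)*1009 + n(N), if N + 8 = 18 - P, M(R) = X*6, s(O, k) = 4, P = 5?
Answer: 36320/3 ≈ 12107.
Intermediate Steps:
M(R) = 12 (M(R) = 2*6 = 12)
N = 5 (N = -8 + (18 - 1*5) = -8 + (18 - 5) = -8 + 13 = 5)
n(G) = -4/3 (n(G) = -1/3*4 = -4/3)
M(11)*1009 + n(N) = 12*1009 - 4/3 = 12108 - 4/3 = 36320/3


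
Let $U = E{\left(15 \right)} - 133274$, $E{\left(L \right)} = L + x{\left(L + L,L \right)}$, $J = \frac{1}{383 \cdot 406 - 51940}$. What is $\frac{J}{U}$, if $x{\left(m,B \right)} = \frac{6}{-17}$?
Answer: $- \frac{17}{234601225222} \approx -7.2463 \cdot 10^{-11}$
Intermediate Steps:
$x{\left(m,B \right)} = - \frac{6}{17}$ ($x{\left(m,B \right)} = 6 \left(- \frac{1}{17}\right) = - \frac{6}{17}$)
$J = \frac{1}{103558}$ ($J = \frac{1}{155498 - 51940} = \frac{1}{103558} \approx 9.6564 \cdot 10^{-6}$)
$E{\left(L \right)} = - \frac{6}{17} + L$ ($E{\left(L \right)} = L - \frac{6}{17} = - \frac{6}{17} + L$)
$U = - \frac{2265409}{17}$ ($U = \left(- \frac{6}{17} + 15\right) - 133274 = \frac{249}{17} - 133274 = - \frac{2265409}{17} \approx -1.3326 \cdot 10^{5}$)
$\frac{J}{U} = \frac{1}{103558 \left(- \frac{2265409}{17}\right)} = \frac{1}{103558} \left(- \frac{17}{2265409}\right) = - \frac{17}{234601225222}$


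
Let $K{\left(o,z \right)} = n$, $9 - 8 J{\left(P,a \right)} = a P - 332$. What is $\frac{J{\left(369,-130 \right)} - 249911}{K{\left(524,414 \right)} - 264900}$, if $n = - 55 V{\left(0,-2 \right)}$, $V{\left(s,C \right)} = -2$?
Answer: $\frac{1950977}{2118320} \approx 0.921$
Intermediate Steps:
$J{\left(P,a \right)} = \frac{341}{8} - \frac{P a}{8}$ ($J{\left(P,a \right)} = \frac{9}{8} - \frac{a P - 332}{8} = \frac{9}{8} - \frac{P a - 332}{8} = \frac{9}{8} - \frac{-332 + P a}{8} = \frac{9}{8} - \left(- \frac{83}{2} + \frac{P a}{8}\right) = \frac{341}{8} - \frac{P a}{8}$)
$n = 110$ ($n = \left(-55\right) \left(-2\right) = 110$)
$K{\left(o,z \right)} = 110$
$\frac{J{\left(369,-130 \right)} - 249911}{K{\left(524,414 \right)} - 264900} = \frac{\left(\frac{341}{8} - \frac{369}{8} \left(-130\right)\right) - 249911}{110 - 264900} = \frac{\left(\frac{341}{8} + \frac{23985}{4}\right) - 249911}{-264790} = \left(\frac{48311}{8} - 249911\right) \left(- \frac{1}{264790}\right) = \left(- \frac{1950977}{8}\right) \left(- \frac{1}{264790}\right) = \frac{1950977}{2118320}$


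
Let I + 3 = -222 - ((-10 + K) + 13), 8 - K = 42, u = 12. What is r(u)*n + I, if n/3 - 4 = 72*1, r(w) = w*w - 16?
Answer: 28990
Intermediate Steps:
K = -34 (K = 8 - 1*42 = 8 - 42 = -34)
r(w) = -16 + w**2 (r(w) = w**2 - 16 = -16 + w**2)
n = 228 (n = 12 + 3*(72*1) = 12 + 3*72 = 12 + 216 = 228)
I = -194 (I = -3 + (-222 - ((-10 - 34) + 13)) = -3 + (-222 - (-44 + 13)) = -3 + (-222 - 1*(-31)) = -3 + (-222 + 31) = -3 - 191 = -194)
r(u)*n + I = (-16 + 12**2)*228 - 194 = (-16 + 144)*228 - 194 = 128*228 - 194 = 29184 - 194 = 28990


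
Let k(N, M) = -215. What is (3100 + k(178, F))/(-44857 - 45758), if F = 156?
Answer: -577/18123 ≈ -0.031838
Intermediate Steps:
(3100 + k(178, F))/(-44857 - 45758) = (3100 - 215)/(-44857 - 45758) = 2885/(-90615) = 2885*(-1/90615) = -577/18123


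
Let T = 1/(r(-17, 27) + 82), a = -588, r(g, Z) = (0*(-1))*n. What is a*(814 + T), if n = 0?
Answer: -19624206/41 ≈ -4.7864e+5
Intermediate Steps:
r(g, Z) = 0 (r(g, Z) = (0*(-1))*0 = 0*0 = 0)
T = 1/82 (T = 1/(0 + 82) = 1/82 ≈ 0.012195)
a*(814 + T) = -588*(814 + 1/82) = -588*66749/82 = -19624206/41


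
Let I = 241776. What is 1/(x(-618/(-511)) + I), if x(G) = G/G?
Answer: 1/241777 ≈ 4.1360e-6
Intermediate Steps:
x(G) = 1
1/(x(-618/(-511)) + I) = 1/(1 + 241776) = 1/241777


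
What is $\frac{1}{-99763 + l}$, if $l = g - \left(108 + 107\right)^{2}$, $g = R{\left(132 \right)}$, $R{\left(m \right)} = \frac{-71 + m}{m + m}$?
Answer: $- \frac{264}{38540771} \approx -6.8499 \cdot 10^{-6}$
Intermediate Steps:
$R{\left(m \right)} = \frac{-71 + m}{2 m}$
$g = \frac{61}{264}$ ($g = \frac{-71 + 132}{2 \cdot 132} = \frac{1}{2} \cdot \frac{1}{132} \cdot 61 = \frac{61}{264} \approx 0.23106$)
$l = - \frac{12203339}{264}$ ($l = \frac{61}{264} - \left(108 + 107\right)^{2} = \frac{61}{264} - 215^{2} = \frac{61}{264} - 46225 = - \frac{12203339}{264} \approx -46225.0$)
$\frac{1}{-99763 + l} = \frac{1}{-99763 - \frac{12203339}{264}} = \frac{1}{- \frac{38540771}{264}} = - \frac{264}{38540771}$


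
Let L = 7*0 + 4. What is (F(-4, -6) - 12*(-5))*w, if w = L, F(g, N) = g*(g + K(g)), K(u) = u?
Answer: 368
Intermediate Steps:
F(g, N) = 2*g² (F(g, N) = g*(g + g) = g*(2*g) = 2*g²)
L = 4 (L = 0 + 4 = 4)
w = 4
(F(-4, -6) - 12*(-5))*w = (2*(-4)² - 12*(-5))*4 = (2*16 + 60)*4 = (32 + 60)*4 = 92*4 = 368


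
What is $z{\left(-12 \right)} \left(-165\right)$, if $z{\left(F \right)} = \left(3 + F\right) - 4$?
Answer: $2145$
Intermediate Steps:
$z{\left(F \right)} = -1 + F$
$z{\left(-12 \right)} \left(-165\right) = \left(-1 - 12\right) \left(-165\right) = \left(-13\right) \left(-165\right) = 2145$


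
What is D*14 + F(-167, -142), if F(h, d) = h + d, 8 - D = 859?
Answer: -12223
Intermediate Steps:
D = -851 (D = 8 - 1*859 = 8 - 859 = -851)
F(h, d) = d + h
D*14 + F(-167, -142) = -851*14 + (-142 - 167) = -11914 - 309 = -12223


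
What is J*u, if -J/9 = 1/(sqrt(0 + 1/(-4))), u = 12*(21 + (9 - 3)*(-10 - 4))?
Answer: -13608*I ≈ -13608.0*I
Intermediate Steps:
u = -756 (u = 12*(21 + 6*(-14)) = 12*(21 - 84) = 12*(-63) = -756)
J = 18*I (J = -9/sqrt(0 + 1/(-4)) = -9/sqrt(0 - 1/4) = -9*(-2*I) = -(-18)*I = 18*I ≈ 18.0*I)
J*u = (18*I)*(-756) = -13608*I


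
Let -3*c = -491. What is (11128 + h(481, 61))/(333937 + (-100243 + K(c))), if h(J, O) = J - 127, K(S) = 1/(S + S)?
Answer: 11275324/229487511 ≈ 0.049133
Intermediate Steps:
c = 491/3 (c = -⅓*(-491) = 491/3 ≈ 163.67)
K(S) = 1/(2*S)
h(J, O) = -127 + J
(11128 + h(481, 61))/(333937 + (-100243 + K(c))) = (11128 + (-127 + 481))/(333937 + (-100243 + 1/(2*(491/3)))) = (11128 + 354)/(333937 + (-100243 + (½)*(3/491))) = 11482/(333937 + (-100243 + 3/982)) = 11482/(333937 - 98438623/982) = 11482/(229487511/982) = 11482*(982/229487511) = 11275324/229487511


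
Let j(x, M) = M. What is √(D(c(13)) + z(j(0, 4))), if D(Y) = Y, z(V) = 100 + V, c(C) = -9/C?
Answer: √17459/13 ≈ 10.164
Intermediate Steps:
√(D(c(13)) + z(j(0, 4))) = √(-9/13 + (100 + 4)) = √(-9*1/13 + 104) = √(-9/13 + 104) = √(1343/13) = √17459/13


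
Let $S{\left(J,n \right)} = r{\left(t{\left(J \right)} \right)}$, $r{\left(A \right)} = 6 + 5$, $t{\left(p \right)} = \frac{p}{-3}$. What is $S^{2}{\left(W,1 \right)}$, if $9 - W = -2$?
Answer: $121$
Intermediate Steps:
$t{\left(p \right)} = - \frac{p}{3}$ ($t{\left(p \right)} = p \left(- \frac{1}{3}\right) = - \frac{p}{3}$)
$r{\left(A \right)} = 11$
$W = 11$ ($W = 9 - -2 = 9 + 2 = 11$)
$S{\left(J,n \right)} = 11$
$S^{2}{\left(W,1 \right)} = 11^{2} = 121$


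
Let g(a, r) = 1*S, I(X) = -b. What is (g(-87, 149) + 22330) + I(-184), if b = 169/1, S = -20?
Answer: 22141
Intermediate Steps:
b = 169 (b = 169*1 = 169)
I(X) = -169 (I(X) = -1*169 = -169)
g(a, r) = -20 (g(a, r) = 1*(-20) = -20)
(g(-87, 149) + 22330) + I(-184) = (-20 + 22330) - 169 = 22310 - 169 = 22141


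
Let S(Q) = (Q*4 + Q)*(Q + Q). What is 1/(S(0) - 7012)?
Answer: -1/7012 ≈ -0.00014261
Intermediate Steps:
S(Q) = 10*Q**2 (S(Q) = (4*Q + Q)*(2*Q) = (5*Q)*(2*Q) = 10*Q**2)
1/(S(0) - 7012) = 1/(10*0**2 - 7012) = 1/(10*0 - 7012) = 1/(0 - 7012) = 1/(-7012) = -1/7012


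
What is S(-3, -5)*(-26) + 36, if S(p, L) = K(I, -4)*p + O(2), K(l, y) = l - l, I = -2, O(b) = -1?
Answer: 62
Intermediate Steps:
K(l, y) = 0
S(p, L) = -1 (S(p, L) = 0*p - 1 = 0 - 1 = -1)
S(-3, -5)*(-26) + 36 = -1*(-26) + 36 = 26 + 36 = 62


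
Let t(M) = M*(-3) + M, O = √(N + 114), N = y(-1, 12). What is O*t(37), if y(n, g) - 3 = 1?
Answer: -74*√118 ≈ -803.85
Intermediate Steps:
y(n, g) = 4 (y(n, g) = 3 + 1 = 4)
N = 4
O = √118 (O = √(4 + 114) = √118 ≈ 10.863)
t(M) = -2*M (t(M) = -3*M + M = -2*M)
O*t(37) = √118*(-2*37) = √118*(-74) = -74*√118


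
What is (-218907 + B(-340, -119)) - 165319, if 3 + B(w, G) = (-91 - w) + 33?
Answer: -383947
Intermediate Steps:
B(w, G) = -61 - w (B(w, G) = -3 + ((-91 - w) + 33) = -3 + (-58 - w) = -61 - w)
(-218907 + B(-340, -119)) - 165319 = (-218907 + (-61 - 1*(-340))) - 165319 = (-218907 + (-61 + 340)) - 165319 = (-218907 + 279) - 165319 = -218628 - 165319 = -383947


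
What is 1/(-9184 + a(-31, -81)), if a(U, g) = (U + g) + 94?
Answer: -1/9202 ≈ -0.00010867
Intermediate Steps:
a(U, g) = 94 + U + g
1/(-9184 + a(-31, -81)) = 1/(-9184 + (94 - 31 - 81)) = 1/(-9184 - 18) = 1/(-9202) = -1/9202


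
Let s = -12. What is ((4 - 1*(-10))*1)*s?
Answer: -168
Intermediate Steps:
((4 - 1*(-10))*1)*s = ((4 - 1*(-10))*1)*(-12) = ((4 + 10)*1)*(-12) = (14*1)*(-12) = 14*(-12) = -168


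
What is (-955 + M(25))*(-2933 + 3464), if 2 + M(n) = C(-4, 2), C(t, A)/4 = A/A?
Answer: -506043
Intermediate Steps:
C(t, A) = 4 (C(t, A) = 4*(A/A) = 4*1 = 4)
M(n) = 2 (M(n) = -2 + 4 = 2)
(-955 + M(25))*(-2933 + 3464) = (-955 + 2)*(-2933 + 3464) = -953*531 = -506043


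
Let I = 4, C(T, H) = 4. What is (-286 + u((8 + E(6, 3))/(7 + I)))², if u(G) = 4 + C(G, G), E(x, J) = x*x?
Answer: 77284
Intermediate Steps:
E(x, J) = x²
u(G) = 8 (u(G) = 4 + 4 = 8)
(-286 + u((8 + E(6, 3))/(7 + I)))² = (-286 + 8)² = (-278)² = 77284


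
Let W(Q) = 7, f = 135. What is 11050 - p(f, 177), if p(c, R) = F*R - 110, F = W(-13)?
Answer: 9921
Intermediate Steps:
F = 7
p(c, R) = -110 + 7*R (p(c, R) = 7*R - 110 = -110 + 7*R)
11050 - p(f, 177) = 11050 - (-110 + 7*177) = 11050 - (-110 + 1239) = 11050 - 1*1129 = 11050 - 1129 = 9921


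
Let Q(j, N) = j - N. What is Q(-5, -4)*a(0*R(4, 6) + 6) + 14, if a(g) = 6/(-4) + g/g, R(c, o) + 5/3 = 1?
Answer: 29/2 ≈ 14.500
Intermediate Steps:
R(c, o) = -2/3 (R(c, o) = -5/3 + 1 = -2/3)
a(g) = -1/2 (a(g) = 6*(-1/4) + 1 = -3/2 + 1 = -1/2)
Q(-5, -4)*a(0*R(4, 6) + 6) + 14 = (-5 - 1*(-4))*(-1/2) + 14 = (-5 + 4)*(-1/2) + 14 = -1*(-1/2) + 14 = 1/2 + 14 = 29/2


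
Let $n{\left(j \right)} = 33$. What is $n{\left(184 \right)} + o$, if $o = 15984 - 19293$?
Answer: $-3276$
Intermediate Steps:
$o = -3309$ ($o = 15984 - 19293 = -3309$)
$n{\left(184 \right)} + o = 33 - 3309 = -3276$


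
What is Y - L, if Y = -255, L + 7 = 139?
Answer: -387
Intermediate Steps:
L = 132 (L = -7 + 139 = 132)
Y - L = -255 - 1*132 = -255 - 132 = -387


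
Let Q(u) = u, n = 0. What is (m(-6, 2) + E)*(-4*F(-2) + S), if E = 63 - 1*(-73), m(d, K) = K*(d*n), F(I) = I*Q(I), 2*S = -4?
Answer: -2448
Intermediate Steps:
S = -2 (S = (½)*(-4) = -2)
F(I) = I² (F(I) = I*I = I²)
m(d, K) = 0 (m(d, K) = K*(d*0) = K*0 = 0)
E = 136 (E = 63 + 73 = 136)
(m(-6, 2) + E)*(-4*F(-2) + S) = (0 + 136)*(-4*(-2)² - 2) = 136*(-4*4 - 2) = 136*(-16 - 2) = 136*(-18) = -2448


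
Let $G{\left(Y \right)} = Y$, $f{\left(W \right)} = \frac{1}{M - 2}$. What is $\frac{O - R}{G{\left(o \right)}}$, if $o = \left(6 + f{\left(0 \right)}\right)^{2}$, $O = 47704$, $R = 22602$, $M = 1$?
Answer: $\frac{25102}{25} \approx 1004.1$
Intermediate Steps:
$f{\left(W \right)} = -1$ ($f{\left(W \right)} = \frac{1}{1 - 2} = \frac{1}{-1} = -1$)
$o = 25$ ($o = \left(6 - 1\right)^{2} = 5^{2} = 25$)
$\frac{O - R}{G{\left(o \right)}} = \frac{47704 - 22602}{25} = \left(47704 - 22602\right) \frac{1}{25} = 25102 \cdot \frac{1}{25} = \frac{25102}{25}$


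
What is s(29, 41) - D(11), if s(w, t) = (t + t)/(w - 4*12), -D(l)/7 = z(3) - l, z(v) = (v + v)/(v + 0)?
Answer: -1279/19 ≈ -67.316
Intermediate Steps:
z(v) = 2 (z(v) = (2*v)/v = 2)
D(l) = -14 + 7*l (D(l) = -7*(2 - l) = -14 + 7*l)
s(w, t) = 2*t/(-48 + w) (s(w, t) = (2*t)/(w - 48) = (2*t)/(-48 + w) = 2*t/(-48 + w))
s(29, 41) - D(11) = 2*41/(-48 + 29) - (-14 + 7*11) = 2*41/(-19) - (-14 + 77) = 2*41*(-1/19) - 1*63 = -82/19 - 63 = -1279/19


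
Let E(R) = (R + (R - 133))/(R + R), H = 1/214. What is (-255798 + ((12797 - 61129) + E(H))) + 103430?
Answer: -214930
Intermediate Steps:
H = 1/214 ≈ 0.0046729
E(R) = (-133 + 2*R)/(2*R) (E(R) = (R + (-133 + R))/((2*R)) = (-133 + 2*R)*(1/(2*R)) = (-133 + 2*R)/(2*R))
(-255798 + ((12797 - 61129) + E(H))) + 103430 = (-255798 + ((12797 - 61129) + (-133/2 + 1/214)/(1/214))) + 103430 = (-255798 + (-48332 + 214*(-7115/107))) + 103430 = (-255798 + (-48332 - 14230)) + 103430 = (-255798 - 62562) + 103430 = -318360 + 103430 = -214930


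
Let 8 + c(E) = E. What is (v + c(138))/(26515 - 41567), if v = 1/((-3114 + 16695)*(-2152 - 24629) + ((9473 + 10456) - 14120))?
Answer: -47281903759/5474517041504 ≈ -0.0086367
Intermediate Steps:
c(E) = -8 + E
v = -1/363706952 (v = 1/(13581*(-26781) + (19929 - 14120)) = 1/(-363712761 + 5809) = 1/(-363706952) = -1/363706952 ≈ -2.7495e-9)
(v + c(138))/(26515 - 41567) = (-1/363706952 + (-8 + 138))/(26515 - 41567) = (-1/363706952 + 130)/(-15052) = (47281903759/363706952)*(-1/15052) = -47281903759/5474517041504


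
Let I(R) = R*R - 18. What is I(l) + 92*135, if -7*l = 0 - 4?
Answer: 607714/49 ≈ 12402.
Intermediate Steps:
l = 4/7 (l = -(0 - 4)/7 = -⅐*(-4) = 4/7 ≈ 0.57143)
I(R) = -18 + R² (I(R) = R² - 18 = -18 + R²)
I(l) + 92*135 = (-18 + (4/7)²) + 92*135 = (-18 + 16/49) + 12420 = -866/49 + 12420 = 607714/49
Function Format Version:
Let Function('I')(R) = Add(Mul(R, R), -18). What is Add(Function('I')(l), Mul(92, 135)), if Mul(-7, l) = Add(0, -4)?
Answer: Rational(607714, 49) ≈ 12402.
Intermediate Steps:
l = Rational(4, 7) (l = Mul(Rational(-1, 7), Add(0, -4)) = Mul(Rational(-1, 7), -4) = Rational(4, 7) ≈ 0.57143)
Function('I')(R) = Add(-18, Pow(R, 2)) (Function('I')(R) = Add(Pow(R, 2), -18) = Add(-18, Pow(R, 2)))
Add(Function('I')(l), Mul(92, 135)) = Add(Add(-18, Pow(Rational(4, 7), 2)), Mul(92, 135)) = Add(Add(-18, Rational(16, 49)), 12420) = Add(Rational(-866, 49), 12420) = Rational(607714, 49)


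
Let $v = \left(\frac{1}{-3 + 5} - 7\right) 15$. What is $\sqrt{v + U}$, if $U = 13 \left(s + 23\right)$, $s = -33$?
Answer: $\frac{i \sqrt{910}}{2} \approx 15.083 i$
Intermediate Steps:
$U = -130$ ($U = 13 \left(-33 + 23\right) = 13 \left(-10\right) = -130$)
$v = - \frac{195}{2}$ ($v = \left(\frac{1}{2} - 7\right) 15 = \left(- \frac{13}{2}\right) 15 = - \frac{195}{2} \approx -97.5$)
$\sqrt{v + U} = \sqrt{- \frac{195}{2} - 130} = \sqrt{- \frac{455}{2}} = \frac{i \sqrt{910}}{2}$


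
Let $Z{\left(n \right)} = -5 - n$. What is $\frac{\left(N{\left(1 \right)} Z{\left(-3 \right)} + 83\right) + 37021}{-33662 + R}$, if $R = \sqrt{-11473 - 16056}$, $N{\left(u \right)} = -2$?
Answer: $- \frac{1249129496}{1133157773} - \frac{37108 i \sqrt{27529}}{1133157773} \approx -1.1023 - 0.0054334 i$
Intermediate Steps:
$R = i \sqrt{27529}$ ($R = \sqrt{-27529} = i \sqrt{27529} \approx 165.92 i$)
$\frac{\left(N{\left(1 \right)} Z{\left(-3 \right)} + 83\right) + 37021}{-33662 + R} = \frac{\left(- 2 \left(-5 - -3\right) + 83\right) + 37021}{-33662 + i \sqrt{27529}} = \frac{\left(- 2 \left(-5 + 3\right) + 83\right) + 37021}{-33662 + i \sqrt{27529}} = \frac{\left(\left(-2\right) \left(-2\right) + 83\right) + 37021}{-33662 + i \sqrt{27529}} = \frac{\left(4 + 83\right) + 37021}{-33662 + i \sqrt{27529}} = \frac{87 + 37021}{-33662 + i \sqrt{27529}} = \frac{37108}{-33662 + i \sqrt{27529}}$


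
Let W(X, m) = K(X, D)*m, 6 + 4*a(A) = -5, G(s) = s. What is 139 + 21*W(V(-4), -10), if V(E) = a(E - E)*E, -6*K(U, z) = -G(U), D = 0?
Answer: -246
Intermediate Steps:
a(A) = -11/4 (a(A) = -3/2 + (1/4)*(-5) = -3/2 - 5/4 = -11/4)
K(U, z) = U/6 (K(U, z) = -(-1)*U/6 = U/6)
V(E) = -11*E/4
W(X, m) = X*m/6 (W(X, m) = (X/6)*m = X*m/6)
139 + 21*W(V(-4), -10) = 139 + 21*((1/6)*(-11/4*(-4))*(-10)) = 139 + 21*((1/6)*11*(-10)) = 139 + 21*(-55/3) = 139 - 385 = -246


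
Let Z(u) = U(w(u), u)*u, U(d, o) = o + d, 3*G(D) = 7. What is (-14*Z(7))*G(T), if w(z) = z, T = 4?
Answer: -9604/3 ≈ -3201.3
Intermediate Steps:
G(D) = 7/3 (G(D) = (1/3)*7 = 7/3)
U(d, o) = d + o
Z(u) = 2*u**2 (Z(u) = (u + u)*u = (2*u)*u = 2*u**2)
(-14*Z(7))*G(T) = -28*7**2*(7/3) = -28*49*(7/3) = -14*98*(7/3) = -1372*7/3 = -9604/3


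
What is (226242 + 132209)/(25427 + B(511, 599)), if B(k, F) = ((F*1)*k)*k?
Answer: 358451/156436906 ≈ 0.0022913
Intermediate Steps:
B(k, F) = F*k² (B(k, F) = (F*k)*k = F*k²)
(226242 + 132209)/(25427 + B(511, 599)) = (226242 + 132209)/(25427 + 599*511²) = 358451/(25427 + 599*261121) = 358451/(25427 + 156411479) = 358451/156436906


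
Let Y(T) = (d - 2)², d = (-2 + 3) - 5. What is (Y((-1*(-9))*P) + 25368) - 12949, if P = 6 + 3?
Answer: 12455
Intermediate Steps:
P = 9
d = -4 (d = 1 - 5 = -4)
Y(T) = 36 (Y(T) = (-4 - 2)² = (-6)² = 36)
(Y((-1*(-9))*P) + 25368) - 12949 = (36 + 25368) - 12949 = 25404 - 12949 = 12455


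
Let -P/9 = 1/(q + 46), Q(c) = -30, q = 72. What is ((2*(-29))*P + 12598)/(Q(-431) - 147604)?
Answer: -743543/8710406 ≈ -0.085363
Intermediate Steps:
P = -9/118 (P = -9/(72 + 46) = -9/118 ≈ -0.076271)
((2*(-29))*P + 12598)/(Q(-431) - 147604) = ((2*(-29))*(-9/118) + 12598)/(-30 - 147604) = (-58*(-9/118) + 12598)/(-147634) = (261/59 + 12598)*(-1/147634) = (743543/59)*(-1/147634) = -743543/8710406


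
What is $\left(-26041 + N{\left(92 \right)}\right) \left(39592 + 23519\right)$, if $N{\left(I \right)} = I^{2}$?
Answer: $-1109302047$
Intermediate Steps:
$\left(-26041 + N{\left(92 \right)}\right) \left(39592 + 23519\right) = \left(-26041 + 92^{2}\right) \left(39592 + 23519\right) = \left(-26041 + 8464\right) 63111 = \left(-17577\right) 63111 = -1109302047$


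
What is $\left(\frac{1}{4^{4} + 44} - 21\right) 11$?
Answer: $- \frac{69289}{300} \approx -230.96$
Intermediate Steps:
$\left(\frac{1}{4^{4} + 44} - 21\right) 11 = \left(\frac{1}{256 + 44} - 21\right) 11 = \left(\frac{1}{300} - 21\right) 11 = \left(- \frac{6299}{300}\right) 11 = - \frac{69289}{300}$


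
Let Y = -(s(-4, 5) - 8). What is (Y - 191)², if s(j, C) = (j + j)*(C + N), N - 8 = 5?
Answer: 1521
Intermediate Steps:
N = 13 (N = 8 + 5 = 13)
s(j, C) = 2*j*(13 + C) (s(j, C) = (j + j)*(C + 13) = (2*j)*(13 + C) = 2*j*(13 + C))
Y = 152 (Y = -(2*(-4)*(13 + 5) - 8) = -(2*(-4)*18 - 8) = -(-144 - 8) = -1*(-152) = 152)
(Y - 191)² = (152 - 191)² = (-39)² = 1521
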